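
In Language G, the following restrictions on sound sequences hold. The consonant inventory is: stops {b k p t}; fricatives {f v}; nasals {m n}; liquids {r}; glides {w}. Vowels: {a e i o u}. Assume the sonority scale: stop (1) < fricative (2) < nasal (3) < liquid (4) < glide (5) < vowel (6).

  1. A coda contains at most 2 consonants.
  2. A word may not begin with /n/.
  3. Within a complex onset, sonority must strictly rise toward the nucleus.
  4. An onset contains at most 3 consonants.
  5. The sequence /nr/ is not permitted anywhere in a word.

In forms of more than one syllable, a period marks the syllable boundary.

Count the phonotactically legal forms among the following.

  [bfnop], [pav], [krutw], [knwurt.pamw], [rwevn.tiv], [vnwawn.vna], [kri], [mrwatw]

[bfnop] — σ1 onset /bfn/ (1→2→3 rises), coda /p/ ok → phonotactically legal
[pav] — σ1 onset /p/, coda /v/ ok → phonotactically legal
[krutw] — σ1 onset /kr/ (1→4 rises), coda /tw/ (2C) ok → phonotactically legal
[knwurt.pamw] — σ1 onset /knw/ (1→3→5 rises), coda /rt/ (2C) ok; σ2 onset /p/, coda /mw/ (2C) ok → phonotactically legal
[rwevn.tiv] — σ1 onset /rw/ (4→5 rises), coda /vn/ (2C) ok; σ2 onset /t/, coda /v/ ok → phonotactically legal
[vnwawn.vna] — σ1 onset /vnw/ (2→3→5 rises), coda /wn/ (2C) ok; σ2 onset /vn/ (2→3 rises), coda /∅/ ok → phonotactically legal
[kri] — σ1 onset /kr/ (1→4 rises), coda /∅/ ok → phonotactically legal
[mrwatw] — σ1 onset /mrw/ (3→4→5 rises), coda /tw/ (2C) ok → phonotactically legal
Phonotactically legal: [bfnop], [pav], [krutw], [knwurt.pamw], [rwevn.tiv], [vnwawn.vna], [kri], [mrwatw] → 8.

8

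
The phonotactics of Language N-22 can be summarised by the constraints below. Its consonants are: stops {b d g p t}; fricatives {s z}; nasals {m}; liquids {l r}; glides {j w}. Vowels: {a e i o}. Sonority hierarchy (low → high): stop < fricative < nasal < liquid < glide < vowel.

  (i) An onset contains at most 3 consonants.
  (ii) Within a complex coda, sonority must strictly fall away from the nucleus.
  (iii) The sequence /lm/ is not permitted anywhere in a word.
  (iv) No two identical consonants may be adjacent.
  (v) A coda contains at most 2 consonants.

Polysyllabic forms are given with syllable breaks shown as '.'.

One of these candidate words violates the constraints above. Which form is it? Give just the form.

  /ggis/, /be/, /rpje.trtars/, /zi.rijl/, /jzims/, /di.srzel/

/ggis/ — violates constraint (iv): adjacent identical consonants /gg/ → illicit
/be/ — σ1 onset /b/, coda /∅/ ok → licit
/rpje.trtars/ — σ1 onset /rpj/ (3C), coda /∅/ ok; σ2 onset /trt/ (3C), coda /rs/ (4→2 falls) ok → licit
/zi.rijl/ — σ1 onset /z/, coda /∅/ ok; σ2 onset /r/, coda /jl/ (5→4 falls) ok → licit
/jzims/ — σ1 onset /jz/ (2C), coda /ms/ (3→2 falls) ok → licit
/di.srzel/ — σ1 onset /d/, coda /∅/ ok; σ2 onset /srz/ (3C), coda /l/ ok → licit

/ggis/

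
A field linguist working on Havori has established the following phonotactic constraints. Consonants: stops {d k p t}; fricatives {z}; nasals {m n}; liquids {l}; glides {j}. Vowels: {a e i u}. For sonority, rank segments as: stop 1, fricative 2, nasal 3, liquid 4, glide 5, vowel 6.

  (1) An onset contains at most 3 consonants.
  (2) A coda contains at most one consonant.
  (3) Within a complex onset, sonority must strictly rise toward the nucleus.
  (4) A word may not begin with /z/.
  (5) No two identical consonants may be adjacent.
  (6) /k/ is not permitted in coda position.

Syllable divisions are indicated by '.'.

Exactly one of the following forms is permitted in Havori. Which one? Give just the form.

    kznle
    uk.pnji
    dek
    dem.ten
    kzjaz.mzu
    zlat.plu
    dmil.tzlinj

kznle — violates constraint 1: syllable 1 onset /kznl/ has 4 consonants (> 3) → not permitted
uk.pnji — violates constraint 6: syllable 1 coda contains /k/ → not permitted
dek — violates constraint 6: syllable 1 coda contains /k/ → not permitted
dem.ten — σ1 onset /d/, coda /m/ ok; σ2 onset /t/, coda /n/ ok → permitted
kzjaz.mzu — violates constraint 3: syllable 2 onset /mz/: /m/ (nasal, 3) → /z/ (fricative, 2) does not rise → not permitted
zlat.plu — violates constraint 4: word begins with /z/ → not permitted
dmil.tzlinj — violates constraint 2: syllable 2 coda /nj/ has 2 consonants (> 1) → not permitted

dem.ten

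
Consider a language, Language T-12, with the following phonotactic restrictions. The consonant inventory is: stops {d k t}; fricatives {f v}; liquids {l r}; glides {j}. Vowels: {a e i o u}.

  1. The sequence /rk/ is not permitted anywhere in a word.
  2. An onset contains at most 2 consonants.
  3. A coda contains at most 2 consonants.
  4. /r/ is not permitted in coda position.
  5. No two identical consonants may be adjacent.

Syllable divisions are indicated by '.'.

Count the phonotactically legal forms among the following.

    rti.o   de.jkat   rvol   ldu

4

rti.o — σ1 onset /rt/ (2C), coda /∅/ ok; σ2 onset /∅/, coda /∅/ ok → phonotactically legal
de.jkat — σ1 onset /d/, coda /∅/ ok; σ2 onset /jk/ (2C), coda /t/ ok → phonotactically legal
rvol — σ1 onset /rv/ (2C), coda /l/ ok → phonotactically legal
ldu — σ1 onset /ld/ (2C), coda /∅/ ok → phonotactically legal
Phonotactically legal: rti.o, de.jkat, rvol, ldu → 4.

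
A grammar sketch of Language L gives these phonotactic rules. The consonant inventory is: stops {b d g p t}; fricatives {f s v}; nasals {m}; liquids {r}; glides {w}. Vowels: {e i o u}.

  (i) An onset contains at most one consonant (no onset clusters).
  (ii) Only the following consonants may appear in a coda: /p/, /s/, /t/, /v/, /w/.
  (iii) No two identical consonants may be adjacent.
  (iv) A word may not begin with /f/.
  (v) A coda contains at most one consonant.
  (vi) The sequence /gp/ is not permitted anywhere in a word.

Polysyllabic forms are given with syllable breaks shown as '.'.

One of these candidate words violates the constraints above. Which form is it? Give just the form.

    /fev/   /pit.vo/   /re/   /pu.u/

/fev/

/fev/ — violates constraint (iv): word begins with /f/ → ill-formed
/pit.vo/ — σ1 onset /p/, coda /t/ ok; σ2 onset /v/, coda /∅/ ok → well-formed
/re/ — σ1 onset /r/, coda /∅/ ok → well-formed
/pu.u/ — σ1 onset /p/, coda /∅/ ok; σ2 onset /∅/, coda /∅/ ok → well-formed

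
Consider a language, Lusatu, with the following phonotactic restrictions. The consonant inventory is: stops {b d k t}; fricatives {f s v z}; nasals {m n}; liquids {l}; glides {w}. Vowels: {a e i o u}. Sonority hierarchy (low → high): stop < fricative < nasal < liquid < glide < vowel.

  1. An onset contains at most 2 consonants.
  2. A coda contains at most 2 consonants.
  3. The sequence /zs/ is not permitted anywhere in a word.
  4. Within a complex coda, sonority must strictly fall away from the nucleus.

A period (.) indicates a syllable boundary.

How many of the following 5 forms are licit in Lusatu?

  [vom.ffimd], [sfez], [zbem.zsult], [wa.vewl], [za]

4

[vom.ffimd] — σ1 onset /v/, coda /m/ ok; σ2 onset /ff/ (2C), coda /md/ (3→1 falls) ok → licit
[sfez] — σ1 onset /sf/ (2C), coda /z/ ok → licit
[zbem.zsult] — violates constraint 3: contains banned sequence /zs/ → illicit
[wa.vewl] — σ1 onset /w/, coda /∅/ ok; σ2 onset /v/, coda /wl/ (5→4 falls) ok → licit
[za] — σ1 onset /z/, coda /∅/ ok → licit
Licit: [vom.ffimd], [sfez], [wa.vewl], [za] → 4.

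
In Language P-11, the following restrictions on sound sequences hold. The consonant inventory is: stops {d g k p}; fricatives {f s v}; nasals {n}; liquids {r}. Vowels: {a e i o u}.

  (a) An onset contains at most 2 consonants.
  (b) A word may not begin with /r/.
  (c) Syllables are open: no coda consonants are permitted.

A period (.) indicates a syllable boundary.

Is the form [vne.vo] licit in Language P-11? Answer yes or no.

[vne.vo] — σ1 onset /vn/ (2C), coda /∅/ ok; σ2 onset /v/, coda /∅/ ok → licit

yes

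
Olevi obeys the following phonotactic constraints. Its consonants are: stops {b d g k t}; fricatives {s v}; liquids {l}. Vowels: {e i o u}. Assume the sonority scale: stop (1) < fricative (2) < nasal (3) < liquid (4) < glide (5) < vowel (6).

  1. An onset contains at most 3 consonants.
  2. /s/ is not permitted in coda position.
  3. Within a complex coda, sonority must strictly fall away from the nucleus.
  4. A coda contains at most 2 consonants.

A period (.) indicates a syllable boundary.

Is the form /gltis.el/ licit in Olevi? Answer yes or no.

no

/gltis.el/ — violates constraint 2: syllable 1 coda contains /s/ → illicit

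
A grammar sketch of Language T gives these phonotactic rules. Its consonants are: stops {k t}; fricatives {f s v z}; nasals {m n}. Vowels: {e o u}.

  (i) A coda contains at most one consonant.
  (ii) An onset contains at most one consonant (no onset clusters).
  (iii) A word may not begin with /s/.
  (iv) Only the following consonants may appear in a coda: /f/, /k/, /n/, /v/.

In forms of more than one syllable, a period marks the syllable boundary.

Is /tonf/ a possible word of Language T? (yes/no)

/tonf/ — violates constraint (i): syllable 1 coda /nf/ has 2 consonants (> 1) → ill-formed

no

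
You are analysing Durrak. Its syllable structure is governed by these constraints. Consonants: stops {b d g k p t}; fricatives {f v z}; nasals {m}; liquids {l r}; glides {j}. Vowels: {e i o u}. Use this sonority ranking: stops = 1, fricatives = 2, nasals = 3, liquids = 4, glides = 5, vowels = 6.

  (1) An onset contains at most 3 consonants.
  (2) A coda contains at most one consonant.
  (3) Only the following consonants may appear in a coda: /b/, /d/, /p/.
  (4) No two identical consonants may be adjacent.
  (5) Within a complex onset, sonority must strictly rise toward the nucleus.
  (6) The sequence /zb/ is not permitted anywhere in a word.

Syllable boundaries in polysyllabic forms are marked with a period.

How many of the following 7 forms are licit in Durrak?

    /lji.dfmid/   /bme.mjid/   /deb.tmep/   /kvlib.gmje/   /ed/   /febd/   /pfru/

/lji.dfmid/ — σ1 onset /lj/ (4→5 rises), coda /∅/ ok; σ2 onset /dfm/ (1→2→3 rises), coda /d/ ok → licit
/bme.mjid/ — σ1 onset /bm/ (1→3 rises), coda /∅/ ok; σ2 onset /mj/ (3→5 rises), coda /d/ ok → licit
/deb.tmep/ — σ1 onset /d/, coda /b/ ok; σ2 onset /tm/ (1→3 rises), coda /p/ ok → licit
/kvlib.gmje/ — σ1 onset /kvl/ (1→2→4 rises), coda /b/ ok; σ2 onset /gmj/ (1→3→5 rises), coda /∅/ ok → licit
/ed/ — σ1 onset /∅/, coda /d/ ok → licit
/febd/ — violates constraint 2: syllable 1 coda /bd/ has 2 consonants (> 1) → illicit
/pfru/ — σ1 onset /pfr/ (1→2→4 rises), coda /∅/ ok → licit
Licit: /lji.dfmid/, /bme.mjid/, /deb.tmep/, /kvlib.gmje/, /ed/, /pfru/ → 6.

6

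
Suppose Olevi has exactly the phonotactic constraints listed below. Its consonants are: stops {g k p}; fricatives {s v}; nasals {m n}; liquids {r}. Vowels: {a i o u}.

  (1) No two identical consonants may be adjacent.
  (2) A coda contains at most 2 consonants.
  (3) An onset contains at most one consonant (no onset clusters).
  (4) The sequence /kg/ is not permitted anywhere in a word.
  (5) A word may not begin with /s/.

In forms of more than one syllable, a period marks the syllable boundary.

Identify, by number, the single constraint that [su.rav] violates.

[su.rav]: word begins with /s/.
This is a violation of constraint 5: "A word may not begin with /s/."
The remaining constraints (1, 2, 3, 4) are satisfied.

5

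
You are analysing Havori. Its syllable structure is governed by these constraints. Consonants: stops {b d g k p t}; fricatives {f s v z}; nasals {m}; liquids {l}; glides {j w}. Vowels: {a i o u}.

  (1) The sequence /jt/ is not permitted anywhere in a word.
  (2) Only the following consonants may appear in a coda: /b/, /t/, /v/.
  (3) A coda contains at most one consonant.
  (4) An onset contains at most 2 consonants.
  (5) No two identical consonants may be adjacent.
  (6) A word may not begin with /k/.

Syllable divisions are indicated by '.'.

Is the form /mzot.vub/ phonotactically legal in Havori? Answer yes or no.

yes

/mzot.vub/ — σ1 onset /mz/ (2C), coda /t/ ok; σ2 onset /v/, coda /b/ ok → phonotactically legal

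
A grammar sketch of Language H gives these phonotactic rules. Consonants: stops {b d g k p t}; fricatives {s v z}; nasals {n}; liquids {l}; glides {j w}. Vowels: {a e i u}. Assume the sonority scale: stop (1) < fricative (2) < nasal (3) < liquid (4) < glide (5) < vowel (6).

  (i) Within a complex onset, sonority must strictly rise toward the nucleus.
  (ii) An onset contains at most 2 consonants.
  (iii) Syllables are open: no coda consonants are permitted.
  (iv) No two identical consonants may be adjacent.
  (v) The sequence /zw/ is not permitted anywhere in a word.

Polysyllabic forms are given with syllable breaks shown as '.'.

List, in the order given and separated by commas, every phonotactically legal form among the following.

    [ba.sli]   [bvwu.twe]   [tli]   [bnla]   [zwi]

[ba.sli] — σ1 onset /b/, coda /∅/ ok; σ2 onset /sl/ (2→4 rises), coda /∅/ ok → phonotactically legal
[bvwu.twe] — violates constraint (ii): syllable 1 onset /bvw/ has 3 consonants (> 2) → phonotactically illegal
[tli] — σ1 onset /tl/ (1→4 rises), coda /∅/ ok → phonotactically legal
[bnla] — violates constraint (ii): syllable 1 onset /bnl/ has 3 consonants (> 2) → phonotactically illegal
[zwi] — violates constraint (v): contains banned sequence /zw/ → phonotactically illegal

[ba.sli], [tli]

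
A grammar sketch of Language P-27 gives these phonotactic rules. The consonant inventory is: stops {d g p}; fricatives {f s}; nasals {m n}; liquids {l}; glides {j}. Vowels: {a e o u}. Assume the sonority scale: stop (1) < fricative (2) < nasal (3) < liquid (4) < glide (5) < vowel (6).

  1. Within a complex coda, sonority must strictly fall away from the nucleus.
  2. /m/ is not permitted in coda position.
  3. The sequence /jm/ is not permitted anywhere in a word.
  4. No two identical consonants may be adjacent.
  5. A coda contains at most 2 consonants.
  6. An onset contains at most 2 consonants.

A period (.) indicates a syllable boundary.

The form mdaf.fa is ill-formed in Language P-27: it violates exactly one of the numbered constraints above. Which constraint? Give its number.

mdaf.fa: adjacent identical consonants /ff/.
This is a violation of constraint 4: "No two identical consonants may be adjacent."
The remaining constraints (1, 2, 3, 5, 6) are satisfied.

4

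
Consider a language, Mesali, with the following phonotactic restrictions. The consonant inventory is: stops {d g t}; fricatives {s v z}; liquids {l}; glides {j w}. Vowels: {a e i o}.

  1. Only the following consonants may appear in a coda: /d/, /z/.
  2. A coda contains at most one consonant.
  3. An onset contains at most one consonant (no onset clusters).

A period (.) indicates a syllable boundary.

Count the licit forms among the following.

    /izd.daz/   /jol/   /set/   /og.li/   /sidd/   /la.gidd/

0

/izd.daz/ — violates constraint 2: syllable 1 coda /zd/ has 2 consonants (> 1) → illicit
/jol/ — violates constraint 1: syllable 1 coda contains /l/, which is not a licensed coda consonant → illicit
/set/ — violates constraint 1: syllable 1 coda contains /t/, which is not a licensed coda consonant → illicit
/og.li/ — violates constraint 1: syllable 1 coda contains /g/, which is not a licensed coda consonant → illicit
/sidd/ — violates constraint 2: syllable 1 coda /dd/ has 2 consonants (> 1) → illicit
/la.gidd/ — violates constraint 2: syllable 2 coda /dd/ has 2 consonants (> 1) → illicit
No form is licit → 0.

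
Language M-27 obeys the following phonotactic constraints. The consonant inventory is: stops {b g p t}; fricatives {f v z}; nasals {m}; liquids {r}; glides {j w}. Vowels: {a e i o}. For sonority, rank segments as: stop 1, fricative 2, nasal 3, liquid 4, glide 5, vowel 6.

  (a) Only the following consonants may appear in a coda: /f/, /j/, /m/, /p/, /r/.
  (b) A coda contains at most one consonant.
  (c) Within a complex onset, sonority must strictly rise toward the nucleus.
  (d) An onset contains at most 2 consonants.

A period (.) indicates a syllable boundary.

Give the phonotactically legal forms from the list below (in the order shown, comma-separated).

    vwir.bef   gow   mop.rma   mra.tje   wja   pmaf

vwir.bef, mra.tje, pmaf

vwir.bef — σ1 onset /vw/ (2→5 rises), coda /r/ ok; σ2 onset /b/, coda /f/ ok → phonotactically legal
gow — violates constraint (a): syllable 1 coda contains /w/, which is not a licensed coda consonant → phonotactically illegal
mop.rma — violates constraint (c): syllable 2 onset /rm/: /r/ (liquid, 4) → /m/ (nasal, 3) does not rise → phonotactically illegal
mra.tje — σ1 onset /mr/ (3→4 rises), coda /∅/ ok; σ2 onset /tj/ (1→5 rises), coda /∅/ ok → phonotactically legal
wja — violates constraint (c): syllable 1 onset /wj/: /w/ (glide, 5) → /j/ (glide, 5) does not rise → phonotactically illegal
pmaf — σ1 onset /pm/ (1→3 rises), coda /f/ ok → phonotactically legal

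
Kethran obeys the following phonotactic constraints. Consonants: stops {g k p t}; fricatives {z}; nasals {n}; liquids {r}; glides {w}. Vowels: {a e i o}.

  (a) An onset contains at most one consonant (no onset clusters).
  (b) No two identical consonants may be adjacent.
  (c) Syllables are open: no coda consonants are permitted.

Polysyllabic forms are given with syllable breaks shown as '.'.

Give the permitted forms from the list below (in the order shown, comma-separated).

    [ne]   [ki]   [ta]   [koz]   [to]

[ne], [ki], [ta], [to]

[ne] — σ1 onset /n/, coda /∅/ ok → permitted
[ki] — σ1 onset /k/, coda /∅/ ok → permitted
[ta] — σ1 onset /t/, coda /∅/ ok → permitted
[koz] — violates constraint (c): syllable 1 coda /z/ has 1 consonant (> 0) → not permitted
[to] — σ1 onset /t/, coda /∅/ ok → permitted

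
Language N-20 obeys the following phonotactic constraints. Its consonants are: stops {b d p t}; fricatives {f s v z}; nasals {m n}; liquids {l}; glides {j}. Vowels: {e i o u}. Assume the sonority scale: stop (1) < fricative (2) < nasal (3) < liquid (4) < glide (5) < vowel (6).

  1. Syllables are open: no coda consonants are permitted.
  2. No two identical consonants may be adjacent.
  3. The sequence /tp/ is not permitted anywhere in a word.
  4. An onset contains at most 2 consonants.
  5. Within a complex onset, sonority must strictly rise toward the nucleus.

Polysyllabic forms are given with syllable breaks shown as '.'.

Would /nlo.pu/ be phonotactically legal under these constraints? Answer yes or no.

/nlo.pu/ — σ1 onset /nl/ (3→4 rises), coda /∅/ ok; σ2 onset /p/, coda /∅/ ok → phonotactically legal

yes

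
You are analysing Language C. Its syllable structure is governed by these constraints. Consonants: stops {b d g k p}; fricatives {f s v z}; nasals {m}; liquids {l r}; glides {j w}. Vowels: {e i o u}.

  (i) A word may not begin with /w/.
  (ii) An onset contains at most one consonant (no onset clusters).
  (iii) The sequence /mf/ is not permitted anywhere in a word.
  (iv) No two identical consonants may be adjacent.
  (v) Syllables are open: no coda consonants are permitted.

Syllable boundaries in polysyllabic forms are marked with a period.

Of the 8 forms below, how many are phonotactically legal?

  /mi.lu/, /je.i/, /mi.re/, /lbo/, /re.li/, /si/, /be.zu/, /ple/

/mi.lu/ — σ1 onset /m/, coda /∅/ ok; σ2 onset /l/, coda /∅/ ok → phonotactically legal
/je.i/ — σ1 onset /j/, coda /∅/ ok; σ2 onset /∅/, coda /∅/ ok → phonotactically legal
/mi.re/ — σ1 onset /m/, coda /∅/ ok; σ2 onset /r/, coda /∅/ ok → phonotactically legal
/lbo/ — violates constraint (ii): syllable 1 onset /lb/ has 2 consonants (> 1) → phonotactically illegal
/re.li/ — σ1 onset /r/, coda /∅/ ok; σ2 onset /l/, coda /∅/ ok → phonotactically legal
/si/ — σ1 onset /s/, coda /∅/ ok → phonotactically legal
/be.zu/ — σ1 onset /b/, coda /∅/ ok; σ2 onset /z/, coda /∅/ ok → phonotactically legal
/ple/ — violates constraint (ii): syllable 1 onset /pl/ has 2 consonants (> 1) → phonotactically illegal
Phonotactically legal: /mi.lu/, /je.i/, /mi.re/, /re.li/, /si/, /be.zu/ → 6.

6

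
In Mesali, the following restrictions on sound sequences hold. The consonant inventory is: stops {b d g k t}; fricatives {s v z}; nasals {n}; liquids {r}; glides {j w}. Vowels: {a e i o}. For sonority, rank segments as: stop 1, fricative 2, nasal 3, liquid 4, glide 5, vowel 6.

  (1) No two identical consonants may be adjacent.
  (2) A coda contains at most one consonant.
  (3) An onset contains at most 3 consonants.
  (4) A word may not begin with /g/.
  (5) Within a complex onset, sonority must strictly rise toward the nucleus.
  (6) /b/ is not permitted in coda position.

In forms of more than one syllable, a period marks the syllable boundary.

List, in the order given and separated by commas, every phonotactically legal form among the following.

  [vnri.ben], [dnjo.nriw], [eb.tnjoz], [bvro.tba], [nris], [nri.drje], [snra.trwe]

[vnri.ben] — σ1 onset /vnr/ (2→3→4 rises), coda /∅/ ok; σ2 onset /b/, coda /n/ ok → phonotactically legal
[dnjo.nriw] — σ1 onset /dnj/ (1→3→5 rises), coda /∅/ ok; σ2 onset /nr/ (3→4 rises), coda /w/ ok → phonotactically legal
[eb.tnjoz] — violates constraint 6: syllable 1 coda contains /b/ → phonotactically illegal
[bvro.tba] — violates constraint 5: syllable 2 onset /tb/: /t/ (stop, 1) → /b/ (stop, 1) does not rise → phonotactically illegal
[nris] — σ1 onset /nr/ (3→4 rises), coda /s/ ok → phonotactically legal
[nri.drje] — σ1 onset /nr/ (3→4 rises), coda /∅/ ok; σ2 onset /drj/ (1→4→5 rises), coda /∅/ ok → phonotactically legal
[snra.trwe] — σ1 onset /snr/ (2→3→4 rises), coda /∅/ ok; σ2 onset /trw/ (1→4→5 rises), coda /∅/ ok → phonotactically legal

[vnri.ben], [dnjo.nriw], [nris], [nri.drje], [snra.trwe]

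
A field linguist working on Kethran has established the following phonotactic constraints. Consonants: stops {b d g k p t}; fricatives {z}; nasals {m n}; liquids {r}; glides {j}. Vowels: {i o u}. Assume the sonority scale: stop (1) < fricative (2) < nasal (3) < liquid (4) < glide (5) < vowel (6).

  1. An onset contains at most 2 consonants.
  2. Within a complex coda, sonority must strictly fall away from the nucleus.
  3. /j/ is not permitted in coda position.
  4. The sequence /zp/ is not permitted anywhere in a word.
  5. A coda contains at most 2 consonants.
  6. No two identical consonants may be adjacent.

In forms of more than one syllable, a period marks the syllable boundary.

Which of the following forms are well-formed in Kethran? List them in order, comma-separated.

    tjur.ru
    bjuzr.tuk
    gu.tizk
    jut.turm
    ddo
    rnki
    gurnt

tjur.ru — violates constraint 6: adjacent identical consonants /rr/ → ill-formed
bjuzr.tuk — violates constraint 2: syllable 1 coda /zr/: /z/ (fricative, 2) → /r/ (liquid, 4) does not fall → ill-formed
gu.tizk — σ1 onset /g/, coda /∅/ ok; σ2 onset /t/, coda /zk/ (2→1 falls) ok → well-formed
jut.turm — violates constraint 6: adjacent identical consonants /tt/ → ill-formed
ddo — violates constraint 6: adjacent identical consonants /dd/ → ill-formed
rnki — violates constraint 1: syllable 1 onset /rnk/ has 3 consonants (> 2) → ill-formed
gurnt — violates constraint 5: syllable 1 coda /rnt/ has 3 consonants (> 2) → ill-formed

gu.tizk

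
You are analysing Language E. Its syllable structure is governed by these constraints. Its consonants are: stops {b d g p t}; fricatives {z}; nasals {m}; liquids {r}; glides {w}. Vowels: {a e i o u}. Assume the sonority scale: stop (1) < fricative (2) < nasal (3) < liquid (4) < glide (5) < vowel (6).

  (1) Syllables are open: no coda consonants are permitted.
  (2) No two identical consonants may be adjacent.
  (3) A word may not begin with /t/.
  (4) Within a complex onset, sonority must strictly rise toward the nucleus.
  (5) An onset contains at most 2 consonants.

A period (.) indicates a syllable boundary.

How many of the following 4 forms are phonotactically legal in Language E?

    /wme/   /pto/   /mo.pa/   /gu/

/wme/ — violates constraint 4: syllable 1 onset /wm/: /w/ (glide, 5) → /m/ (nasal, 3) does not rise → phonotactically illegal
/pto/ — violates constraint 4: syllable 1 onset /pt/: /p/ (stop, 1) → /t/ (stop, 1) does not rise → phonotactically illegal
/mo.pa/ — σ1 onset /m/, coda /∅/ ok; σ2 onset /p/, coda /∅/ ok → phonotactically legal
/gu/ — σ1 onset /g/, coda /∅/ ok → phonotactically legal
Phonotactically legal: /mo.pa/, /gu/ → 2.

2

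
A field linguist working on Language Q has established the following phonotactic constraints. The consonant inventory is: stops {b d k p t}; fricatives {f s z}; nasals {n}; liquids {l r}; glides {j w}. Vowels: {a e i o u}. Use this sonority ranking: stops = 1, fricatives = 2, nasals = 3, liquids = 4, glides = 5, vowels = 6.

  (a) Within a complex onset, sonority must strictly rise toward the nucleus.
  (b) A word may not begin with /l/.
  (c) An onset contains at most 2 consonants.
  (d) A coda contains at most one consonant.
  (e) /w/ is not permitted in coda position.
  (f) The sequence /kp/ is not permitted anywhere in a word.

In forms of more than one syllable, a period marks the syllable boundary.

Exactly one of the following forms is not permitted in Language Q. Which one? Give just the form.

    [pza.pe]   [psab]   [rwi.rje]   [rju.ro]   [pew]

[pza.pe] — σ1 onset /pz/ (1→2 rises), coda /∅/ ok; σ2 onset /p/, coda /∅/ ok → permitted
[psab] — σ1 onset /ps/ (1→2 rises), coda /b/ ok → permitted
[rwi.rje] — σ1 onset /rw/ (4→5 rises), coda /∅/ ok; σ2 onset /rj/ (4→5 rises), coda /∅/ ok → permitted
[rju.ro] — σ1 onset /rj/ (4→5 rises), coda /∅/ ok; σ2 onset /r/, coda /∅/ ok → permitted
[pew] — violates constraint (e): syllable 1 coda contains /w/ → not permitted

[pew]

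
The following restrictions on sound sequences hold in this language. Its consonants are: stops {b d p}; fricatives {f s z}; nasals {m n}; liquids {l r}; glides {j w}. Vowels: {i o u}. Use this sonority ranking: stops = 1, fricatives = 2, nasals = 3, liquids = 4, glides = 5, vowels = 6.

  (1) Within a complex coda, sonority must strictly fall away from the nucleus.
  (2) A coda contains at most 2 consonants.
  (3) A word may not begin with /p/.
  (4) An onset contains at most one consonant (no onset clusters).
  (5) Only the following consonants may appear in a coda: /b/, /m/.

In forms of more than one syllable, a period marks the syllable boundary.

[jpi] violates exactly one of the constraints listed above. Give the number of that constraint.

[jpi]: syllable 1 onset /jp/ has 2 consonants (> 1).
This is a violation of constraint 4: "An onset contains at most one consonant (no onset clusters)."
The remaining constraints (1, 2, 3, 5) are satisfied.

4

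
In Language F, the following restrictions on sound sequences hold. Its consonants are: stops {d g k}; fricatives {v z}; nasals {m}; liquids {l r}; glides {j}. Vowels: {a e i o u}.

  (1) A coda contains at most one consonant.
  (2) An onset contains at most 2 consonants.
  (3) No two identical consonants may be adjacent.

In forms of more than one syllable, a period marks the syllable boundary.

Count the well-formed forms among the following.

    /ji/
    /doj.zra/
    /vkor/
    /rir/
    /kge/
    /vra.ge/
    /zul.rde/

7

/ji/ — σ1 onset /j/, coda /∅/ ok → well-formed
/doj.zra/ — σ1 onset /d/, coda /j/ ok; σ2 onset /zr/ (2C), coda /∅/ ok → well-formed
/vkor/ — σ1 onset /vk/ (2C), coda /r/ ok → well-formed
/rir/ — σ1 onset /r/, coda /r/ ok → well-formed
/kge/ — σ1 onset /kg/ (2C), coda /∅/ ok → well-formed
/vra.ge/ — σ1 onset /vr/ (2C), coda /∅/ ok; σ2 onset /g/, coda /∅/ ok → well-formed
/zul.rde/ — σ1 onset /z/, coda /l/ ok; σ2 onset /rd/ (2C), coda /∅/ ok → well-formed
Well-formed: /ji/, /doj.zra/, /vkor/, /rir/, /kge/, /vra.ge/, /zul.rde/ → 7.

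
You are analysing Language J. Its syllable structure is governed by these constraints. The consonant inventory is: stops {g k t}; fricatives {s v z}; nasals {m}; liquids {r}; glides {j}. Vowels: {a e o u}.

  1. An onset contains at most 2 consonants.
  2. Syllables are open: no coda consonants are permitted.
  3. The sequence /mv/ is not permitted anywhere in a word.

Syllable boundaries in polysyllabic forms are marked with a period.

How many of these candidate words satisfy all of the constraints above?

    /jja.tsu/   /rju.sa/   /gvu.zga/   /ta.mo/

/jja.tsu/ — σ1 onset /jj/ (2C), coda /∅/ ok; σ2 onset /ts/ (2C), coda /∅/ ok → well-formed
/rju.sa/ — σ1 onset /rj/ (2C), coda /∅/ ok; σ2 onset /s/, coda /∅/ ok → well-formed
/gvu.zga/ — σ1 onset /gv/ (2C), coda /∅/ ok; σ2 onset /zg/ (2C), coda /∅/ ok → well-formed
/ta.mo/ — σ1 onset /t/, coda /∅/ ok; σ2 onset /m/, coda /∅/ ok → well-formed
Well-formed: /jja.tsu/, /rju.sa/, /gvu.zga/, /ta.mo/ → 4.

4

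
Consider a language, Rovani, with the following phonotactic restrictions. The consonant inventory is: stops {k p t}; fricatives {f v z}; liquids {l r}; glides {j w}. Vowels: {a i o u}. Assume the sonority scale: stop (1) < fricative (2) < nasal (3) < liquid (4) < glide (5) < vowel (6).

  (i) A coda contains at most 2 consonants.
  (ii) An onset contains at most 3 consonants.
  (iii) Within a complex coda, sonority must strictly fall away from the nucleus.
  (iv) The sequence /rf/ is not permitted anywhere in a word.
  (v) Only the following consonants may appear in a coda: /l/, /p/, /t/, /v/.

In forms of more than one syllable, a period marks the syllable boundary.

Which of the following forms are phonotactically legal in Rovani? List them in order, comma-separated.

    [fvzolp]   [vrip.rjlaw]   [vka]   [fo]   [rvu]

[fvzolp] — σ1 onset /fvz/ (3C), coda /lp/ (4→1 falls) ok → phonotactically legal
[vrip.rjlaw] — violates constraint (v): syllable 2 coda contains /w/, which is not a licensed coda consonant → phonotactically illegal
[vka] — σ1 onset /vk/ (2C), coda /∅/ ok → phonotactically legal
[fo] — σ1 onset /f/, coda /∅/ ok → phonotactically legal
[rvu] — σ1 onset /rv/ (2C), coda /∅/ ok → phonotactically legal

[fvzolp], [vka], [fo], [rvu]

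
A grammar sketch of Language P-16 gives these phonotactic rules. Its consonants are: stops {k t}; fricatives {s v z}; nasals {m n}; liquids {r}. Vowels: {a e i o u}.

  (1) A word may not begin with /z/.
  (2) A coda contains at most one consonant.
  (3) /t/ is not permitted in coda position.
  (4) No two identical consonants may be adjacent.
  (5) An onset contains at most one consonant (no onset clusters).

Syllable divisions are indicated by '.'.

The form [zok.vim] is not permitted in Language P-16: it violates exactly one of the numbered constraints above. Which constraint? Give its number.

1

[zok.vim]: word begins with /z/.
This is a violation of constraint 1: "A word may not begin with /z/."
The remaining constraints (2, 3, 4, 5) are satisfied.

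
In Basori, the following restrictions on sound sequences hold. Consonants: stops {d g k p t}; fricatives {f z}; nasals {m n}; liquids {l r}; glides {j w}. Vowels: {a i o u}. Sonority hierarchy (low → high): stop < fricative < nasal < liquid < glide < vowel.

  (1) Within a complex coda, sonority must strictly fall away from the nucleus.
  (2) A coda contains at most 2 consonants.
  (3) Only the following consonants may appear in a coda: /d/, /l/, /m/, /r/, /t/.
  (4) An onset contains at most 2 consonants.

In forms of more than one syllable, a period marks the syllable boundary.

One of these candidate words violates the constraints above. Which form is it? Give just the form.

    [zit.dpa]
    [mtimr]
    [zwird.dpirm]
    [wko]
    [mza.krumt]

[zit.dpa] — σ1 onset /z/, coda /t/ ok; σ2 onset /dp/ (2C), coda /∅/ ok → licit
[mtimr] — violates constraint 1: syllable 1 coda /mr/: /m/ (nasal, 3) → /r/ (liquid, 4) does not fall → illicit
[zwird.dpirm] — σ1 onset /zw/ (2C), coda /rd/ (4→1 falls) ok; σ2 onset /dp/ (2C), coda /rm/ (4→3 falls) ok → licit
[wko] — σ1 onset /wk/ (2C), coda /∅/ ok → licit
[mza.krumt] — σ1 onset /mz/ (2C), coda /∅/ ok; σ2 onset /kr/ (2C), coda /mt/ (3→1 falls) ok → licit

[mtimr]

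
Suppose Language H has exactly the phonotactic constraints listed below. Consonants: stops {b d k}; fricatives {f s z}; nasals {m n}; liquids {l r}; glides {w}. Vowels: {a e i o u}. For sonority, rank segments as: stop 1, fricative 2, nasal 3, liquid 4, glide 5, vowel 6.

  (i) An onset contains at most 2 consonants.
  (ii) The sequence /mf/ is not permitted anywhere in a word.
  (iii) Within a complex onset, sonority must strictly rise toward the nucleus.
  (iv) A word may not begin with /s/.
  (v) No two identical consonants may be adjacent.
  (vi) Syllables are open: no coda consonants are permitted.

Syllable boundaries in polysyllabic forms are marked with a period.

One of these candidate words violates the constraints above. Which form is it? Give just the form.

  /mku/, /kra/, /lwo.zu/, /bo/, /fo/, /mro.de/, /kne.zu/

/mku/

/mku/ — violates constraint (iii): syllable 1 onset /mk/: /m/ (nasal, 3) → /k/ (stop, 1) does not rise → ill-formed
/kra/ — σ1 onset /kr/ (1→4 rises), coda /∅/ ok → well-formed
/lwo.zu/ — σ1 onset /lw/ (4→5 rises), coda /∅/ ok; σ2 onset /z/, coda /∅/ ok → well-formed
/bo/ — σ1 onset /b/, coda /∅/ ok → well-formed
/fo/ — σ1 onset /f/, coda /∅/ ok → well-formed
/mro.de/ — σ1 onset /mr/ (3→4 rises), coda /∅/ ok; σ2 onset /d/, coda /∅/ ok → well-formed
/kne.zu/ — σ1 onset /kn/ (1→3 rises), coda /∅/ ok; σ2 onset /z/, coda /∅/ ok → well-formed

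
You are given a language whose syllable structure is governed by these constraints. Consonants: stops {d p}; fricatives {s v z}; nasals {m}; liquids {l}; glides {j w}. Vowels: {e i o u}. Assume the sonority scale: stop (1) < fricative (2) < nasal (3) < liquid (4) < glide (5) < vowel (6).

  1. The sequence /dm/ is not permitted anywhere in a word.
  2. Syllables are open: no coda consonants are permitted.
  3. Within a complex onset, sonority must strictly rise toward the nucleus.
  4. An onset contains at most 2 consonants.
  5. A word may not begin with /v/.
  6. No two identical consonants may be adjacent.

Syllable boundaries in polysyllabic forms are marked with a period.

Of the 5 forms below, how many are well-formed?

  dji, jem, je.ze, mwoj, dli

3

dji — σ1 onset /dj/ (1→5 rises), coda /∅/ ok → well-formed
jem — violates constraint 2: syllable 1 coda /m/ has 1 consonant (> 0) → ill-formed
je.ze — σ1 onset /j/, coda /∅/ ok; σ2 onset /z/, coda /∅/ ok → well-formed
mwoj — violates constraint 2: syllable 1 coda /j/ has 1 consonant (> 0) → ill-formed
dli — σ1 onset /dl/ (1→4 rises), coda /∅/ ok → well-formed
Well-formed: dji, je.ze, dli → 3.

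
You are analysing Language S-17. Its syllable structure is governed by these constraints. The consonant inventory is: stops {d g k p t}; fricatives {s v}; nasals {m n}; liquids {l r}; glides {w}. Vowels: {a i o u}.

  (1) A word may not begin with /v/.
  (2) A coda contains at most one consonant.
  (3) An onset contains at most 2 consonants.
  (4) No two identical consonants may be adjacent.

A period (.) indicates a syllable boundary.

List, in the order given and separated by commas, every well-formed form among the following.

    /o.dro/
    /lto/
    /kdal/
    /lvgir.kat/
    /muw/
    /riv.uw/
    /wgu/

/o.dro/ — σ1 onset /∅/, coda /∅/ ok; σ2 onset /dr/ (2C), coda /∅/ ok → well-formed
/lto/ — σ1 onset /lt/ (2C), coda /∅/ ok → well-formed
/kdal/ — σ1 onset /kd/ (2C), coda /l/ ok → well-formed
/lvgir.kat/ — violates constraint 3: syllable 1 onset /lvg/ has 3 consonants (> 2) → ill-formed
/muw/ — σ1 onset /m/, coda /w/ ok → well-formed
/riv.uw/ — σ1 onset /r/, coda /v/ ok; σ2 onset /∅/, coda /w/ ok → well-formed
/wgu/ — σ1 onset /wg/ (2C), coda /∅/ ok → well-formed

/o.dro/, /lto/, /kdal/, /muw/, /riv.uw/, /wgu/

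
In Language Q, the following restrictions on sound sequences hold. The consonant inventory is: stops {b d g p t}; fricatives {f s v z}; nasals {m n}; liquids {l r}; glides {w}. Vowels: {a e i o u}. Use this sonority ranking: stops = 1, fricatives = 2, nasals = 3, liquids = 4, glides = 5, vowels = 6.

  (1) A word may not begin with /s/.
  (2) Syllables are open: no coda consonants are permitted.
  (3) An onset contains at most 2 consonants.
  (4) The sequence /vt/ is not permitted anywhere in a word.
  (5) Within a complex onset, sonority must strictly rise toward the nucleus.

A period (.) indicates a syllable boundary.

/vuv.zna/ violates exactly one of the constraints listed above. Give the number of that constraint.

/vuv.zna/: syllable 1 coda /v/ has 1 consonant (> 0).
This is a violation of constraint 2: "Syllables are open: no coda consonants are permitted."
The remaining constraints (1, 3, 4, 5) are satisfied.

2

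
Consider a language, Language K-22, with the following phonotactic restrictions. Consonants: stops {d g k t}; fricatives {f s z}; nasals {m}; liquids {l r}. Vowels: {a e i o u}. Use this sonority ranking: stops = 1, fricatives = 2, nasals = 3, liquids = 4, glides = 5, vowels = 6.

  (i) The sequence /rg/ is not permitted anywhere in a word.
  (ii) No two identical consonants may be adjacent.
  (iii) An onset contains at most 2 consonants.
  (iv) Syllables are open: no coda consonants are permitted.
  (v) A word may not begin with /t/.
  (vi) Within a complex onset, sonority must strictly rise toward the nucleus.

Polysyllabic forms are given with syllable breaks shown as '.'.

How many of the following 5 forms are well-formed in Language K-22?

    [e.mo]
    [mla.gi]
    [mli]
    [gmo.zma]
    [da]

[e.mo] — σ1 onset /∅/, coda /∅/ ok; σ2 onset /m/, coda /∅/ ok → well-formed
[mla.gi] — σ1 onset /ml/ (3→4 rises), coda /∅/ ok; σ2 onset /g/, coda /∅/ ok → well-formed
[mli] — σ1 onset /ml/ (3→4 rises), coda /∅/ ok → well-formed
[gmo.zma] — σ1 onset /gm/ (1→3 rises), coda /∅/ ok; σ2 onset /zm/ (2→3 rises), coda /∅/ ok → well-formed
[da] — σ1 onset /d/, coda /∅/ ok → well-formed
Well-formed: [e.mo], [mla.gi], [mli], [gmo.zma], [da] → 5.

5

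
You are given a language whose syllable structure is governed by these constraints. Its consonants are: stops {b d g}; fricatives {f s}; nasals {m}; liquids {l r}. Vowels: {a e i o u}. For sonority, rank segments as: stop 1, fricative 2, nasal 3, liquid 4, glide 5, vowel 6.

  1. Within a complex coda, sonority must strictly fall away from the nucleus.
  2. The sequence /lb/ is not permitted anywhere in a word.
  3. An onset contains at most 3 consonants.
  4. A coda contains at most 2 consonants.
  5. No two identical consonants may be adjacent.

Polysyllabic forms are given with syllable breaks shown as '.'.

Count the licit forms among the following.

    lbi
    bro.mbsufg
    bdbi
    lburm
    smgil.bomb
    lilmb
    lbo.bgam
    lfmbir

2

lbi — violates constraint 2: contains banned sequence /lb/ → illicit
bro.mbsufg — σ1 onset /br/ (2C), coda /∅/ ok; σ2 onset /mbs/ (3C), coda /fg/ (2→1 falls) ok → licit
bdbi — σ1 onset /bdb/ (3C), coda /∅/ ok → licit
lburm — violates constraint 2: contains banned sequence /lb/ → illicit
smgil.bomb — violates constraint 2: contains banned sequence /lb/ → illicit
lilmb — violates constraint 4: syllable 1 coda /lmb/ has 3 consonants (> 2) → illicit
lbo.bgam — violates constraint 2: contains banned sequence /lb/ → illicit
lfmbir — violates constraint 3: syllable 1 onset /lfmb/ has 4 consonants (> 3) → illicit
Licit: bro.mbsufg, bdbi → 2.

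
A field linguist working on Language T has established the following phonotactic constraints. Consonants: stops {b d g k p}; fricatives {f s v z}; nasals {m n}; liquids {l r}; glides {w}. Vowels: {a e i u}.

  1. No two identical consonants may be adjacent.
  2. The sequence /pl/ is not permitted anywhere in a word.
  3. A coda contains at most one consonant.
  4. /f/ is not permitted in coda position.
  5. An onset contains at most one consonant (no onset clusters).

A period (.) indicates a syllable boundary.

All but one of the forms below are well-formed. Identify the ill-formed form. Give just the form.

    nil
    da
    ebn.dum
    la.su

nil — σ1 onset /n/, coda /l/ ok → well-formed
da — σ1 onset /d/, coda /∅/ ok → well-formed
ebn.dum — violates constraint 3: syllable 1 coda /bn/ has 2 consonants (> 1) → ill-formed
la.su — σ1 onset /l/, coda /∅/ ok; σ2 onset /s/, coda /∅/ ok → well-formed

ebn.dum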